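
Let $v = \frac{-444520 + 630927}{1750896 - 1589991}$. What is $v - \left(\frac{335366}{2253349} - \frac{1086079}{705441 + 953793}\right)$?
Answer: $\frac{6543753097410549}{3932006327190410} \approx 1.6642$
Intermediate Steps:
$v = \frac{186407}{160905} \approx 1.1585$
$v - \left(\frac{335366}{2253349} - \frac{1086079}{705441 + 953793}\right) = \frac{186407}{160905} - \left(\frac{335366}{2253349} - \frac{1086079}{705441 + 953793}\right) = \frac{186407}{160905} - \left(335366 \cdot \frac{1}{2253349} - \frac{1086079}{1659234}\right) = \frac{186407}{160905} - \left(\frac{335366}{2253349} - \frac{63887}{97602}\right) = \frac{186407}{160905} - - \frac{111227315231}{219931369098} = \frac{186407}{160905} + \frac{111227315231}{219931369098} = \frac{6543753097410549}{3932006327190410}$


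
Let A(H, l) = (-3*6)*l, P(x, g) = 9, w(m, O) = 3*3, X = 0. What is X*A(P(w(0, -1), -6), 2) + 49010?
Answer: 49010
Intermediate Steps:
w(m, O) = 9
A(H, l) = -18*l
X*A(P(w(0, -1), -6), 2) + 49010 = 0*(-18*2) + 49010 = 0*(-36) + 49010 = 0 + 49010 = 49010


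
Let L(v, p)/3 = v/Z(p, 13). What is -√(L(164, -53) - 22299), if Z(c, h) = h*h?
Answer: -9*I*√46519/13 ≈ -149.32*I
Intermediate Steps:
Z(c, h) = h²
L(v, p) = 3*v/169 (L(v, p) = 3*(v/(13²)) = 3*(v/169) = 3*v/169)
-√(L(164, -53) - 22299) = -√((3/169)*164 - 22299) = -√(492/169 - 22299) = -√(-3768039/169) = -9*I*√46519/13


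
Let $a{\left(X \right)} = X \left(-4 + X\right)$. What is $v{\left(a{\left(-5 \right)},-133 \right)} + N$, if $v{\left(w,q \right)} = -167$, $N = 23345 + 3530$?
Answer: $26708$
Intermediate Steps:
$N = 26875$
$v{\left(a{\left(-5 \right)},-133 \right)} + N = -167 + 26875 = 26708$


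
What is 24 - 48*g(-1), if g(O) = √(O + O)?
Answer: 24 - 48*I*√2 ≈ 24.0 - 67.882*I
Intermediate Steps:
g(O) = √2*√O (g(O) = √(2*O) = √2*√O)
24 - 48*g(-1) = 24 - 48*√2*√(-1) = 24 - 48*√2*I = 24 - 48*I*√2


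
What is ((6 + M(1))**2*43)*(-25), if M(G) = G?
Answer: -52675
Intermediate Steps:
((6 + M(1))**2*43)*(-25) = ((6 + 1)**2*43)*(-25) = (7**2*43)*(-25) = (49*43)*(-25) = 2107*(-25) = -52675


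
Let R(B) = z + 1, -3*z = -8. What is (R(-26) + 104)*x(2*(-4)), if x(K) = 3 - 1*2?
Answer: 323/3 ≈ 107.67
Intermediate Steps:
z = 8/3 (z = -1/3*(-8) = 8/3 ≈ 2.6667)
x(K) = 1 (x(K) = 3 - 2 = 1)
R(B) = 11/3 (R(B) = 8/3 + 1 = 11/3)
(R(-26) + 104)*x(2*(-4)) = (11/3 + 104)*1 = (323/3)*1 = 323/3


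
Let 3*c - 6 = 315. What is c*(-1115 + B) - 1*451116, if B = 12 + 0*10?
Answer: -569137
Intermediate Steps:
c = 107 (c = 2 + (⅓)*315 = 2 + 105 = 107)
B = 12 (B = 12 + 0 = 12)
c*(-1115 + B) - 1*451116 = 107*(-1115 + 12) - 1*451116 = 107*(-1103) - 451116 = -118021 - 451116 = -569137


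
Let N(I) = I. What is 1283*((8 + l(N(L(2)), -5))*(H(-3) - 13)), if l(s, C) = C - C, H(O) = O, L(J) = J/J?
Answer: -164224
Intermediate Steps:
L(J) = 1
l(s, C) = 0
1283*((8 + l(N(L(2)), -5))*(H(-3) - 13)) = 1283*((8 + 0)*(-3 - 13)) = 1283*(8*(-16)) = 1283*(-128) = -164224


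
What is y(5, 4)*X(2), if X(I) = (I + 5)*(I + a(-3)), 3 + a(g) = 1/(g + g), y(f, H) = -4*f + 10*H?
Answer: -490/3 ≈ -163.33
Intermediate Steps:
a(g) = -3 + 1/(2*g) (a(g) = -3 + 1/(g + g) = -3 + 1/(2*g))
X(I) = (5 + I)*(-19/6 + I) (X(I) = (I + 5)*(I + (-3 + (½)/(-3))) = (5 + I)*(I + (-3 + (½)*(-⅓))) = (5 + I)*(I + (-3 - ⅙)) = (5 + I)*(I - 19/6) = (5 + I)*(-19/6 + I))
y(5, 4)*X(2) = (-4*5 + 10*4)*(-95/6 + 2² + (11/6)*2) = (-20 + 40)*(-95/6 + 4 + 11/3) = 20*(-49/6) = -490/3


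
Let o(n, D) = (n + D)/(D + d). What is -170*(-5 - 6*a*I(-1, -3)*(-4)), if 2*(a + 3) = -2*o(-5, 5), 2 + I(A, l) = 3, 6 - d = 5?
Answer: 13090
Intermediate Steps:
d = 1 (d = 6 - 1*5 = 6 - 5 = 1)
I(A, l) = 1 (I(A, l) = -2 + 3 = 1)
o(n, D) = (D + n)/(1 + D) (o(n, D) = (n + D)/(D + 1) = (D + n)/(1 + D))
a = -3 (a = -3 + (-2*(5 - 5)/(1 + 5))/2 = -3 + (-2*0/6)/2 = -3 + (-0/3)/2 = -3 + (-2*0)/2 = -3 + (1/2)*0 = -3 + 0 = -3)
-170*(-5 - 6*a*I(-1, -3)*(-4)) = -170*(-5 - 6*(-3*1)*(-4)) = -170*(-5 - (-18)*(-4)) = -170*(-5 - 6*12) = -170*(-5 - 72) = -170*(-77) = 13090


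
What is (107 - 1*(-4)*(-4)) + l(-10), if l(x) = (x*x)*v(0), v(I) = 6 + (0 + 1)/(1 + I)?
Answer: 791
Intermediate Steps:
v(I) = 6 + 1/(1 + I)
l(x) = 7*x**2 (l(x) = (x*x)*((7 + 6*0)/(1 + 0)) = x**2*((7 + 0)/1) = x**2*(1*7) = x**2*7 = 7*x**2)
(107 - 1*(-4)*(-4)) + l(-10) = (107 - 1*(-4)*(-4)) + 7*(-10)**2 = (107 + 4*(-4)) + 7*100 = (107 - 16) + 700 = 91 + 700 = 791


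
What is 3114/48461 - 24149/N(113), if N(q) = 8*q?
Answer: -1167469633/43808744 ≈ -26.649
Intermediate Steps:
3114/48461 - 24149/N(113) = 3114/48461 - 24149/(8*113) = 3114*(1/48461) - 24149/904 = 3114/48461 - 24149*1/904 = 3114/48461 - 24149/904 = -1167469633/43808744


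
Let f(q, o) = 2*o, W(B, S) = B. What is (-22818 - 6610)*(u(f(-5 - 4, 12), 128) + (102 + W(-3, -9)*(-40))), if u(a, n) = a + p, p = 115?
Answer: -10623508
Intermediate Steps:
u(a, n) = 115 + a (u(a, n) = a + 115 = 115 + a)
(-22818 - 6610)*(u(f(-5 - 4, 12), 128) + (102 + W(-3, -9)*(-40))) = (-22818 - 6610)*((115 + 2*12) + (102 - 3*(-40))) = -29428*((115 + 24) + (102 + 120)) = -29428*(139 + 222) = -29428*361 = -10623508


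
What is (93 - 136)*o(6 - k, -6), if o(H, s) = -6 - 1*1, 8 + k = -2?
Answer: 301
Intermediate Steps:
k = -10 (k = -8 - 2 = -10)
o(H, s) = -7 (o(H, s) = -6 - 1 = -7)
(93 - 136)*o(6 - k, -6) = (93 - 136)*(-7) = -43*(-7) = 301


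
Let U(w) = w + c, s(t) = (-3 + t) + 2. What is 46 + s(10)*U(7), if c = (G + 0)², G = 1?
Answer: 118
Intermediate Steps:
c = 1 (c = (1 + 0)² = 1² = 1)
s(t) = -1 + t
U(w) = 1 + w (U(w) = w + 1 = 1 + w)
46 + s(10)*U(7) = 46 + (-1 + 10)*(1 + 7) = 46 + 9*8 = 46 + 72 = 118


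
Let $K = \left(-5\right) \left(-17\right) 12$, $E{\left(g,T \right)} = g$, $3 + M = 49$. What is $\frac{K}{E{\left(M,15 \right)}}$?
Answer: $\frac{510}{23} \approx 22.174$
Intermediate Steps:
$M = 46$ ($M = -3 + 49 = 46$)
$K = 1020$ ($K = 85 \cdot 12 = 1020$)
$\frac{K}{E{\left(M,15 \right)}} = \frac{1020}{46} = 1020 \cdot \frac{1}{46} = \frac{510}{23}$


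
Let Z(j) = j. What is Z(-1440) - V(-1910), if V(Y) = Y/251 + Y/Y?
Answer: -359781/251 ≈ -1433.4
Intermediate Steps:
V(Y) = 1 + Y/251 (V(Y) = Y*(1/251) + 1 = Y/251 + 1 = 1 + Y/251)
Z(-1440) - V(-1910) = -1440 - (1 + (1/251)*(-1910)) = -1440 - (1 - 1910/251) = -1440 - 1*(-1659/251) = -1440 + 1659/251 = -359781/251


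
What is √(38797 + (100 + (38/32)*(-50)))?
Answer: √621402/4 ≈ 197.07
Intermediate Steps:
√(38797 + (100 + (38/32)*(-50))) = √(38797 + (100 + (38*(1/32))*(-50))) = √(38797 + (100 + (19/16)*(-50))) = √(38797 + (100 - 475/8)) = √(38797 + 325/8) = √(310701/8) = √621402/4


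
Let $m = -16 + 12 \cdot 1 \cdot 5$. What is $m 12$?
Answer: $528$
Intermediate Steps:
$m = 44$ ($m = -16 + 12 \cdot 5 = -16 + 60 = 44$)
$m 12 = 44 \cdot 12 = 528$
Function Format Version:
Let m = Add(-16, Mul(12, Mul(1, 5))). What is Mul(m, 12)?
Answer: 528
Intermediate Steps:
m = 44 (m = Add(-16, Mul(12, 5)) = Add(-16, 60) = 44)
Mul(m, 12) = Mul(44, 12) = 528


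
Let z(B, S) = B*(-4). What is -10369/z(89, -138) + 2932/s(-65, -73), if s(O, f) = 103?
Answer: 2111799/36668 ≈ 57.592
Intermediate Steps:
z(B, S) = -4*B
-10369/z(89, -138) + 2932/s(-65, -73) = -10369/((-4*89)) + 2932/103 = -10369/(-356) + 2932*(1/103) = -10369*(-1/356) + 2932/103 = 10369/356 + 2932/103 = 2111799/36668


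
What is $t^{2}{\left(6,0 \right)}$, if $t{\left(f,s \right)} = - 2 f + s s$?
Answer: $144$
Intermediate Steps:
$t{\left(f,s \right)} = s^{2} - 2 f$ ($t{\left(f,s \right)} = - 2 f + s^{2} = s^{2} - 2 f$)
$t^{2}{\left(6,0 \right)} = \left(0^{2} - 12\right)^{2} = \left(0 - 12\right)^{2} = \left(-12\right)^{2} = 144$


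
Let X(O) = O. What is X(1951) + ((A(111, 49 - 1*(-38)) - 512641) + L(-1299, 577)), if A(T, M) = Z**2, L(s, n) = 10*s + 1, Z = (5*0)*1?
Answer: -523679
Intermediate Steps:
Z = 0 (Z = 0*1 = 0)
L(s, n) = 1 + 10*s
A(T, M) = 0 (A(T, M) = 0**2 = 0)
X(1951) + ((A(111, 49 - 1*(-38)) - 512641) + L(-1299, 577)) = 1951 + ((0 - 512641) + (1 + 10*(-1299))) = 1951 + (-512641 + (1 - 12990)) = 1951 + (-512641 - 12989) = 1951 - 525630 = -523679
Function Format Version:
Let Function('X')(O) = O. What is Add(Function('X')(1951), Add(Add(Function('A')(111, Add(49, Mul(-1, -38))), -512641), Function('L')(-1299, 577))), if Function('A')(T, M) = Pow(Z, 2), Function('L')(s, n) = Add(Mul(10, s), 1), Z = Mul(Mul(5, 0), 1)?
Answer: -523679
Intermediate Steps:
Z = 0 (Z = Mul(0, 1) = 0)
Function('L')(s, n) = Add(1, Mul(10, s))
Function('A')(T, M) = 0 (Function('A')(T, M) = Pow(0, 2) = 0)
Add(Function('X')(1951), Add(Add(Function('A')(111, Add(49, Mul(-1, -38))), -512641), Function('L')(-1299, 577))) = Add(1951, Add(Add(0, -512641), Add(1, Mul(10, -1299)))) = Add(1951, Add(-512641, Add(1, -12990))) = Add(1951, Add(-512641, -12989)) = Add(1951, -525630) = -523679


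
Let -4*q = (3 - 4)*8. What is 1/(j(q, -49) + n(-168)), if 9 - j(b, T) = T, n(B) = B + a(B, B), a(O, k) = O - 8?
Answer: -1/286 ≈ -0.0034965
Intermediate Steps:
q = 2 (q = -(3 - 4)*8/4 = -(-1)*8/4 = -¼*(-8) = 2)
a(O, k) = -8 + O
n(B) = -8 + 2*B (n(B) = B + (-8 + B) = -8 + 2*B)
j(b, T) = 9 - T
1/(j(q, -49) + n(-168)) = 1/((9 - 1*(-49)) + (-8 + 2*(-168))) = 1/((9 + 49) + (-8 - 336)) = 1/(58 - 344) = 1/(-286) = -1/286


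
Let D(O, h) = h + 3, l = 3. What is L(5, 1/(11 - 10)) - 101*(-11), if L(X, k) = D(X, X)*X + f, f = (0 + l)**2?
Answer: 1160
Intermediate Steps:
D(O, h) = 3 + h
f = 9 (f = (0 + 3)**2 = 3**2 = 9)
L(X, k) = 9 + X*(3 + X) (L(X, k) = (3 + X)*X + 9 = X*(3 + X) + 9 = 9 + X*(3 + X))
L(5, 1/(11 - 10)) - 101*(-11) = (9 + 5*(3 + 5)) - 101*(-11) = (9 + 5*8) + 1111 = (9 + 40) + 1111 = 49 + 1111 = 1160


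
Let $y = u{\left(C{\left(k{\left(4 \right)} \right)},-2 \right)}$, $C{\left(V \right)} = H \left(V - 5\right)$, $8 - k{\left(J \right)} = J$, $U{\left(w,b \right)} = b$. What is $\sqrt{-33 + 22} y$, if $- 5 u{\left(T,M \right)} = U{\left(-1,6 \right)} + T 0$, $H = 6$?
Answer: $- \frac{6 i \sqrt{11}}{5} \approx - 3.9799 i$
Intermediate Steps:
$k{\left(J \right)} = 8 - J$
$C{\left(V \right)} = -30 + 6 V$ ($C{\left(V \right)} = 6 \left(V - 5\right) = 6 \left(-5 + V\right) = -30 + 6 V$)
$u{\left(T,M \right)} = - \frac{6}{5}$ ($u{\left(T,M \right)} = - \frac{6 + T 0}{5} = - \frac{6 + 0}{5} = \left(- \frac{1}{5}\right) 6 = - \frac{6}{5}$)
$y = - \frac{6}{5} \approx -1.2$
$\sqrt{-33 + 22} y = \sqrt{-33 + 22} \left(- \frac{6}{5}\right) = \sqrt{-11} \left(- \frac{6}{5}\right) = i \sqrt{11} \left(- \frac{6}{5}\right) = - \frac{6 i \sqrt{11}}{5}$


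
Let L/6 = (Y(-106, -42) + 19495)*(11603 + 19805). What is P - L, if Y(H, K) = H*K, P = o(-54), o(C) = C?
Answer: -4512764310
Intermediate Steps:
P = -54
L = 4512764256 (L = 6*((-106*(-42) + 19495)*(11603 + 19805)) = 6*((4452 + 19495)*31408) = 6*(23947*31408) = 6*752127376 = 4512764256)
P - L = -54 - 1*4512764256 = -54 - 4512764256 = -4512764310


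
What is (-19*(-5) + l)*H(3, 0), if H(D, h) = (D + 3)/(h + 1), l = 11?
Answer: 636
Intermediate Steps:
H(D, h) = (3 + D)/(1 + h)
(-19*(-5) + l)*H(3, 0) = (-19*(-5) + 11)*((3 + 3)/(1 + 0)) = (95 + 11)*(6/1) = 106*(1*6) = 106*6 = 636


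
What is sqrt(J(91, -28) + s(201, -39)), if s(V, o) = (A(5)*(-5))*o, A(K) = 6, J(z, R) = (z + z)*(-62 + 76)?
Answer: 13*sqrt(22) ≈ 60.975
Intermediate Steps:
J(z, R) = 28*z (J(z, R) = (2*z)*14 = 28*z)
s(V, o) = -30*o (s(V, o) = (6*(-5))*o = -30*o)
sqrt(J(91, -28) + s(201, -39)) = sqrt(28*91 - 30*(-39)) = sqrt(2548 + 1170) = sqrt(3718) = 13*sqrt(22)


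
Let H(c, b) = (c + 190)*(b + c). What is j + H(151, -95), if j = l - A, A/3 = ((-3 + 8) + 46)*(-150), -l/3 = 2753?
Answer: 33787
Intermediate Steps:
l = -8259 (l = -3*2753 = -8259)
A = -22950 (A = 3*(((-3 + 8) + 46)*(-150)) = 3*((5 + 46)*(-150)) = 3*(51*(-150)) = 3*(-7650) = -22950)
H(c, b) = (190 + c)*(b + c)
j = 14691 (j = -8259 - 1*(-22950) = -8259 + 22950 = 14691)
j + H(151, -95) = 14691 + (151² + 190*(-95) + 190*151 - 95*151) = 14691 + (22801 - 18050 + 28690 - 14345) = 14691 + 19096 = 33787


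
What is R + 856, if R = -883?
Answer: -27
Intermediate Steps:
R + 856 = -883 + 856 = -27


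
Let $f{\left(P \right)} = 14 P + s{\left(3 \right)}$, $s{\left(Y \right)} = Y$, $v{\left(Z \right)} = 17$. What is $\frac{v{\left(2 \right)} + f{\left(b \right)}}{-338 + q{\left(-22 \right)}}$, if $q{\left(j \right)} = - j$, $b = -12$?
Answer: $\frac{37}{79} \approx 0.46835$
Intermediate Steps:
$f{\left(P \right)} = 3 + 14 P$ ($f{\left(P \right)} = 14 P + 3 = 3 + 14 P$)
$\frac{v{\left(2 \right)} + f{\left(b \right)}}{-338 + q{\left(-22 \right)}} = \frac{17 + \left(3 + 14 \left(-12\right)\right)}{-338 - -22} = \frac{17 + \left(3 - 168\right)}{-338 + 22} = \frac{17 - 165}{-316} = \left(-148\right) \left(- \frac{1}{316}\right) = \frac{37}{79}$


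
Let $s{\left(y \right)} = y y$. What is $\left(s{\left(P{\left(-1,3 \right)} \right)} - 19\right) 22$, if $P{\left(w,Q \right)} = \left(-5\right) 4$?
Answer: $8382$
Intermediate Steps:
$P{\left(w,Q \right)} = -20$
$s{\left(y \right)} = y^{2}$
$\left(s{\left(P{\left(-1,3 \right)} \right)} - 19\right) 22 = \left(\left(-20\right)^{2} - 19\right) 22 = \left(400 - 19\right) 22 = 381 \cdot 22 = 8382$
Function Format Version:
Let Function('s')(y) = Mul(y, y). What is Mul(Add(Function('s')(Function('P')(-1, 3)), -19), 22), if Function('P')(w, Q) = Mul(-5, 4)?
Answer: 8382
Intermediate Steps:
Function('P')(w, Q) = -20
Function('s')(y) = Pow(y, 2)
Mul(Add(Function('s')(Function('P')(-1, 3)), -19), 22) = Mul(Add(Pow(-20, 2), -19), 22) = Mul(Add(400, -19), 22) = Mul(381, 22) = 8382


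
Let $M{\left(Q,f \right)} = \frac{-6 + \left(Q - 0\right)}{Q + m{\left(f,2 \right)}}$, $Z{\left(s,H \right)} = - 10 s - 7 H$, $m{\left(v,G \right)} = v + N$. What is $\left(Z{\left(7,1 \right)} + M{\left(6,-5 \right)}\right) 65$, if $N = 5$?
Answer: $-5005$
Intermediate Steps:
$m{\left(v,G \right)} = 5 + v$ ($m{\left(v,G \right)} = v + 5 = 5 + v$)
$M{\left(Q,f \right)} = \frac{-6 + Q}{5 + Q + f}$ ($M{\left(Q,f \right)} = \frac{-6 + \left(Q - 0\right)}{Q + \left(5 + f\right)} = \frac{-6 + \left(Q + 0\right)}{5 + Q + f} = \frac{-6 + Q}{5 + Q + f}$)
$\left(Z{\left(7,1 \right)} + M{\left(6,-5 \right)}\right) 65 = \left(\left(\left(-10\right) 7 - 7\right) + \frac{-6 + 6}{5 + 6 - 5}\right) 65 = \left(\left(-70 - 7\right) + \frac{1}{6} \cdot 0\right) 65 = \left(-77 + \frac{1}{6} \cdot 0\right) 65 = \left(-77 + 0\right) 65 = \left(-77\right) 65 = -5005$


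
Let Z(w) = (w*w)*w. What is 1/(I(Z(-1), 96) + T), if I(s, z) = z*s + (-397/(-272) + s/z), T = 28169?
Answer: 1632/45817501 ≈ 3.5620e-5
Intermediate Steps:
Z(w) = w³ (Z(w) = w²*w = w³)
I(s, z) = 397/272 + s*z + s/z (I(s, z) = s*z + (-397*(-1/272) + s/z) = s*z + (397/272 + s/z) = 397/272 + s*z + s/z)
1/(I(Z(-1), 96) + T) = 1/((397/272 + (-1)³*96 + (-1)³/96) + 28169) = 1/((397/272 - 1*96 - 1*1/96) + 28169) = 1/((397/272 - 96 - 1/96) + 28169) = 1/(-154307/1632 + 28169) = 1/(45817501/1632) = 1632/45817501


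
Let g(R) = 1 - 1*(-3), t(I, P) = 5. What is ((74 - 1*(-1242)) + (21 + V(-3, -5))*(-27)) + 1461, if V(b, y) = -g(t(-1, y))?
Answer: 2318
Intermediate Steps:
g(R) = 4 (g(R) = 1 + 3 = 4)
V(b, y) = -4 (V(b, y) = -1*4 = -4)
((74 - 1*(-1242)) + (21 + V(-3, -5))*(-27)) + 1461 = ((74 - 1*(-1242)) + (21 - 4)*(-27)) + 1461 = ((74 + 1242) + 17*(-27)) + 1461 = (1316 - 459) + 1461 = 857 + 1461 = 2318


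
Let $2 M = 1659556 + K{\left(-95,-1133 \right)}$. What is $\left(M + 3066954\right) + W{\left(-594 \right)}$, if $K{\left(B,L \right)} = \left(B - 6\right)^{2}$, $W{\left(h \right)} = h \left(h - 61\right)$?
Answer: $\frac{8581805}{2} \approx 4.2909 \cdot 10^{6}$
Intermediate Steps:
$W{\left(h \right)} = h \left(-61 + h\right)$
$K{\left(B,L \right)} = \left(-6 + B\right)^{2}$
$M = \frac{1669757}{2}$ ($M = \frac{1659556 + \left(-6 - 95\right)^{2}}{2} = \frac{1659556 + \left(-101\right)^{2}}{2} = \frac{1659556 + 10201}{2} = \frac{1}{2} \cdot 1669757 = \frac{1669757}{2} \approx 8.3488 \cdot 10^{5}$)
$\left(M + 3066954\right) + W{\left(-594 \right)} = \left(\frac{1669757}{2} + 3066954\right) - 594 \left(-61 - 594\right) = \frac{7803665}{2} - -389070 = \frac{7803665}{2} + 389070 = \frac{8581805}{2}$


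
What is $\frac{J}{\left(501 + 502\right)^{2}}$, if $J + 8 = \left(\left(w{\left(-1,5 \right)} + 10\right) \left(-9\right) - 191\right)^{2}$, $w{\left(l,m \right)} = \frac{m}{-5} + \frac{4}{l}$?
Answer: $\frac{55688}{1006009} \approx 0.055355$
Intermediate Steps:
$w{\left(l,m \right)} = \frac{4}{l} - \frac{m}{5}$ ($w{\left(l,m \right)} = m \left(- \frac{1}{5}\right) + \frac{4}{l} = - \frac{m}{5} + \frac{4}{l} = \frac{4}{l} - \frac{m}{5}$)
$J = 55688$ ($J = -8 + \left(\left(\left(\frac{4}{-1} - 1\right) + 10\right) \left(-9\right) - 191\right)^{2} = -8 + \left(\left(\left(4 \left(-1\right) - 1\right) + 10\right) \left(-9\right) - 191\right)^{2} = -8 + \left(\left(\left(-4 - 1\right) + 10\right) \left(-9\right) - 191\right)^{2} = -8 + \left(\left(-5 + 10\right) \left(-9\right) - 191\right)^{2} = -8 + \left(5 \left(-9\right) - 191\right)^{2} = -8 + \left(-45 - 191\right)^{2} = -8 + \left(-236\right)^{2} = -8 + 55696 = 55688$)
$\frac{J}{\left(501 + 502\right)^{2}} = \frac{55688}{\left(501 + 502\right)^{2}} = \frac{55688}{1003^{2}} = \frac{55688}{1006009}$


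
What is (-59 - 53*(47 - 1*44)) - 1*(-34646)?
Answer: 34428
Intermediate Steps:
(-59 - 53*(47 - 1*44)) - 1*(-34646) = (-59 - 53*(47 - 44)) + 34646 = (-59 - 53*3) + 34646 = (-59 - 159) + 34646 = -218 + 34646 = 34428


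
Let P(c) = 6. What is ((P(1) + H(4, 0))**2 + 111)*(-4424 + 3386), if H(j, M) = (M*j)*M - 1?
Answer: -141168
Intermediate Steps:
H(j, M) = -1 + j*M**2 (H(j, M) = j*M**2 - 1 = -1 + j*M**2)
((P(1) + H(4, 0))**2 + 111)*(-4424 + 3386) = ((6 + (-1 + 4*0**2))**2 + 111)*(-4424 + 3386) = ((6 + (-1 + 4*0))**2 + 111)*(-1038) = ((6 + (-1 + 0))**2 + 111)*(-1038) = ((6 - 1)**2 + 111)*(-1038) = (5**2 + 111)*(-1038) = (25 + 111)*(-1038) = 136*(-1038) = -141168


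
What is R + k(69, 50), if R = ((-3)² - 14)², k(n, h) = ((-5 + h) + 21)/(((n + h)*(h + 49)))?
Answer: 8927/357 ≈ 25.006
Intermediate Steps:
k(n, h) = (16 + h)/((49 + h)*(h + n)) (k(n, h) = (16 + h)/(((h + n)*(49 + h))) = (16 + h)/(((49 + h)*(h + n))) = (16 + h)*(1/((49 + h)*(h + n))) = (16 + h)/((49 + h)*(h + n)))
R = 25 (R = (9 - 14)² = (-5)² = 25)
R + k(69, 50) = 25 + (16 + 50)/(50² + 49*50 + 49*69 + 50*69) = 25 + 66/(2500 + 2450 + 3381 + 3450) = 25 + 66/11781 = 25 + (1/11781)*66 = 25 + 2/357 = 8927/357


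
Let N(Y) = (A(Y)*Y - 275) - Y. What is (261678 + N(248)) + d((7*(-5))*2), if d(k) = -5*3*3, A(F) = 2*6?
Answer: 264086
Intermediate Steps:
A(F) = 12
d(k) = -45 (d(k) = -15*3 = -45)
N(Y) = -275 + 11*Y (N(Y) = (12*Y - 275) - Y = (-275 + 12*Y) - Y = -275 + 11*Y)
(261678 + N(248)) + d((7*(-5))*2) = (261678 + (-275 + 11*248)) - 45 = (261678 + (-275 + 2728)) - 45 = (261678 + 2453) - 45 = 264131 - 45 = 264086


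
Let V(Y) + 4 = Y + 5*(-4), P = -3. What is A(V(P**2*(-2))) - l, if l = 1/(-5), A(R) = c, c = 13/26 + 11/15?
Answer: 43/30 ≈ 1.4333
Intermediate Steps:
c = 37/30 (c = 13*(1/26) + 11*(1/15) = 1/2 + 11/15 = 37/30 ≈ 1.2333)
V(Y) = -24 + Y (V(Y) = -4 + (Y + 5*(-4)) = -4 + (Y - 20) = -4 + (-20 + Y) = -24 + Y)
A(R) = 37/30
l = -1/5 ≈ -0.20000
A(V(P**2*(-2))) - l = 37/30 - 1*(-1/5) = 37/30 + 1/5 = 43/30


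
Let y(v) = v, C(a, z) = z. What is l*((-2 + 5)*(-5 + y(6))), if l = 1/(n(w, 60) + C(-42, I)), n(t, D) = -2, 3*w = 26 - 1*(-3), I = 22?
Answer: 3/20 ≈ 0.15000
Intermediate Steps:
w = 29/3 (w = (26 - 1*(-3))/3 = (26 + 3)/3 = (1/3)*29 = 29/3 ≈ 9.6667)
l = 1/20 (l = 1/(-2 + 22) = 1/20 ≈ 0.050000)
l*((-2 + 5)*(-5 + y(6))) = ((-2 + 5)*(-5 + 6))/20 = (3*1)/20 = (1/20)*3 = 3/20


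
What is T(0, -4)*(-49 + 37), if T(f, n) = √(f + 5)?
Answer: -12*√5 ≈ -26.833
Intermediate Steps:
T(f, n) = √(5 + f)
T(0, -4)*(-49 + 37) = √(5 + 0)*(-49 + 37) = √5*(-12) = -12*√5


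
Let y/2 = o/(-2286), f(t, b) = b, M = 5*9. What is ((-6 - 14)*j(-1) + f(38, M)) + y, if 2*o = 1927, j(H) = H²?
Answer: 55223/2286 ≈ 24.157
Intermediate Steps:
M = 45
o = 1927/2 (o = (½)*1927 = 1927/2 ≈ 963.50)
y = -1927/2286 (y = 2*((1927/2)/(-2286)) = 2*((1927/2)*(-1/2286)) = 2*(-1927/4572) = -1927/2286 ≈ -0.84296)
((-6 - 14)*j(-1) + f(38, M)) + y = ((-6 - 14)*(-1)² + 45) - 1927/2286 = (-20*1 + 45) - 1927/2286 = (-20 + 45) - 1927/2286 = 25 - 1927/2286 = 55223/2286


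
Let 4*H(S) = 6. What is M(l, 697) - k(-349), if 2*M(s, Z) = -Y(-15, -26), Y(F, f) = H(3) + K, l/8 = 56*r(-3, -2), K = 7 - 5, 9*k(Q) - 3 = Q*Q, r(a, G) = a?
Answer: -487279/36 ≈ -13536.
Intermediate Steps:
k(Q) = 1/3 + Q**2/9 (k(Q) = 1/3 + (Q*Q)/9 = 1/3 + Q**2/9)
K = 2
l = -1344 (l = 8*(56*(-3)) = 8*(-168) = -1344)
H(S) = 3/2 (H(S) = (1/4)*6 = 3/2)
Y(F, f) = 7/2 (Y(F, f) = 3/2 + 2 = 7/2)
M(s, Z) = -7/4 (M(s, Z) = (-1*7/2)/2 = (1/2)*(-7/2) = -7/4)
M(l, 697) - k(-349) = -7/4 - (1/3 + (1/9)*(-349)**2) = -7/4 - (1/3 + (1/9)*121801) = -7/4 - (1/3 + 121801/9) = -7/4 - 1*121804/9 = -7/4 - 121804/9 = -487279/36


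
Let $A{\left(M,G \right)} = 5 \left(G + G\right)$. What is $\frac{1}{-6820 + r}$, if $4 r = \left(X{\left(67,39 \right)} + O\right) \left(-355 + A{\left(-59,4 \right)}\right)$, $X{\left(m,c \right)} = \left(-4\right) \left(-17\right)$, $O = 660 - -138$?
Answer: $- \frac{2}{150035} \approx -1.333 \cdot 10^{-5}$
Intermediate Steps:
$A{\left(M,G \right)} = 10 G$ ($A{\left(M,G \right)} = 5 \cdot 2 G = 10 G$)
$O = 798$ ($O = 660 + 138 = 798$)
$X{\left(m,c \right)} = 68$
$r = - \frac{136395}{2}$ ($r = \frac{\left(68 + 798\right) \left(-355 + 10 \cdot 4\right)}{4} = \frac{866 \left(-355 + 40\right)}{4} = \frac{866 \left(-315\right)}{4} = \frac{1}{4} \left(-272790\right) = - \frac{136395}{2} \approx -68198.0$)
$\frac{1}{-6820 + r} = \frac{1}{-6820 - \frac{136395}{2}} = \frac{1}{- \frac{150035}{2}} = - \frac{2}{150035}$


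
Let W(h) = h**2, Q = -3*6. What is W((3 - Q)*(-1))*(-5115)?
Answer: -2255715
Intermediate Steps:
Q = -18
W((3 - Q)*(-1))*(-5115) = ((3 - 1*(-18))*(-1))**2*(-5115) = ((3 + 18)*(-1))**2*(-5115) = (21*(-1))**2*(-5115) = (-21)**2*(-5115) = 441*(-5115) = -2255715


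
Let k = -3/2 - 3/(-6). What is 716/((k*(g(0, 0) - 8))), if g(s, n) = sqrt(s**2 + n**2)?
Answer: 179/2 ≈ 89.500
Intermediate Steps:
k = -1 (k = -3*1/2 - 3*(-1/6) = -3/2 + 1/2 = -1)
g(s, n) = sqrt(n**2 + s**2)
716/((k*(g(0, 0) - 8))) = 716/((-(sqrt(0**2 + 0**2) - 8))) = 716/((-(sqrt(0 + 0) - 8))) = 716/((-(sqrt(0) - 8))) = 716/((-(0 - 8))) = 716/((-1*(-8))) = 716/8 = 716*(1/8) = 179/2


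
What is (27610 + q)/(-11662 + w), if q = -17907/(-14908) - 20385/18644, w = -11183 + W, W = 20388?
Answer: -68518612154/6097412997 ≈ -11.237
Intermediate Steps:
w = 9205 (w = -11183 + 20388 = 9205)
q = 1872408/17371547 (q = -17907*(-1/14908) - 20385*1/18644 = 17907/14908 - 20385/18644 = 1872408/17371547 ≈ 0.10779)
(27610 + q)/(-11662 + w) = (27610 + 1872408/17371547)/(-11662 + 9205) = (479630285078/17371547)/(-2457) = (479630285078/17371547)*(-1/2457) = -68518612154/6097412997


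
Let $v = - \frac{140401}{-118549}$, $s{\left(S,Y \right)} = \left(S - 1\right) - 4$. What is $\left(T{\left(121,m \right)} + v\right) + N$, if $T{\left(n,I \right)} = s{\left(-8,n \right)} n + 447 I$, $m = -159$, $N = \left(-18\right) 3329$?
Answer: $- \frac{15715663431}{118549} \approx -1.3257 \cdot 10^{5}$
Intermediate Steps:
$s{\left(S,Y \right)} = -5 + S$ ($s{\left(S,Y \right)} = \left(-1 + S\right) - 4 = -5 + S$)
$N = -59922$
$v = \frac{140401}{118549}$ ($v = \left(-140401\right) \left(- \frac{1}{118549}\right) = \frac{140401}{118549} \approx 1.1843$)
$T{\left(n,I \right)} = - 13 n + 447 I$ ($T{\left(n,I \right)} = \left(-5 - 8\right) n + 447 I = - 13 n + 447 I$)
$\left(T{\left(121,m \right)} + v\right) + N = \left(\left(\left(-13\right) 121 + 447 \left(-159\right)\right) + \frac{140401}{118549}\right) - 59922 = \left(\left(-1573 - 71073\right) + \frac{140401}{118549}\right) - 59922 = \left(-72646 + \frac{140401}{118549}\right) - 59922 = - \frac{8611970253}{118549} - 59922 = - \frac{15715663431}{118549}$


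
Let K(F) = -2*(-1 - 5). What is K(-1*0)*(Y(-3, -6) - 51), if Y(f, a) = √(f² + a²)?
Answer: -612 + 36*√5 ≈ -531.50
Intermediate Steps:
Y(f, a) = √(a² + f²)
K(F) = 12 (K(F) = -2*(-6) = 12)
K(-1*0)*(Y(-3, -6) - 51) = 12*(√((-6)² + (-3)²) - 51) = 12*(√(36 + 9) - 51) = 12*(√45 - 51) = 12*(3*√5 - 51) = 12*(-51 + 3*√5) = -612 + 36*√5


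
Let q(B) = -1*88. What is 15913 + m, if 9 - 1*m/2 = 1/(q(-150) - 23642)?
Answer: 189021316/11865 ≈ 15931.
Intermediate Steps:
q(B) = -88
m = 213571/11865 (m = 18 - 2/(-88 - 23642) = 18 - 2/(-23730) = 18 - 2*(-1/23730) = 18 + 1/11865 = 213571/11865 ≈ 18.000)
15913 + m = 15913 + 213571/11865 = 189021316/11865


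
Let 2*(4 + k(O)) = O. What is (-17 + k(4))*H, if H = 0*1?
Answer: 0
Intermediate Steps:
k(O) = -4 + O/2
H = 0
(-17 + k(4))*H = (-17 + (-4 + (½)*4))*0 = (-17 + (-4 + 2))*0 = (-17 - 2)*0 = -19*0 = 0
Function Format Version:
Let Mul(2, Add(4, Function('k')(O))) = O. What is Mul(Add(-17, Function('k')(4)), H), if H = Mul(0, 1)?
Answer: 0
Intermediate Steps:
Function('k')(O) = Add(-4, Mul(Rational(1, 2), O))
H = 0
Mul(Add(-17, Function('k')(4)), H) = Mul(Add(-17, Add(-4, Mul(Rational(1, 2), 4))), 0) = Mul(Add(-17, Add(-4, 2)), 0) = Mul(Add(-17, -2), 0) = Mul(-19, 0) = 0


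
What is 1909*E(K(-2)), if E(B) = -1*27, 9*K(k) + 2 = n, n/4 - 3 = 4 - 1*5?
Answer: -51543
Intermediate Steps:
n = 8 (n = 12 + 4*(4 - 1*5) = 12 + 4*(4 - 5) = 12 + 4*(-1) = 12 - 4 = 8)
K(k) = ⅔ (K(k) = -2/9 + (⅑)*8 = -2/9 + 8/9 = ⅔)
E(B) = -27
1909*E(K(-2)) = 1909*(-27) = -51543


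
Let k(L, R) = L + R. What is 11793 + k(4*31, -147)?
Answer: 11770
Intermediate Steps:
11793 + k(4*31, -147) = 11793 + (4*31 - 147) = 11793 + (124 - 147) = 11793 - 23 = 11770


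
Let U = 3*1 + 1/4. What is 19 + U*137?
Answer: 1857/4 ≈ 464.25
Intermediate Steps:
U = 13/4 (U = 3 + 1/4 = 13/4 ≈ 3.2500)
19 + U*137 = 19 + (13/4)*137 = 19 + 1781/4 = 1857/4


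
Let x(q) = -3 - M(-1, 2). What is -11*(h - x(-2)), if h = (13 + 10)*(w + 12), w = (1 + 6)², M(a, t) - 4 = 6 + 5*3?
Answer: -15741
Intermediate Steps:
M(a, t) = 25 (M(a, t) = 4 + (6 + 5*3) = 4 + (6 + 15) = 4 + 21 = 25)
x(q) = -28 (x(q) = -3 - 1*25 = -3 - 25 = -28)
w = 49 (w = 7² = 49)
h = 1403 (h = (13 + 10)*(49 + 12) = 23*61 = 1403)
-11*(h - x(-2)) = -11*(1403 - 1*(-28)) = -11*(1403 + 28) = -11*1431 = -15741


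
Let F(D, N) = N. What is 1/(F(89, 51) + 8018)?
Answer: 1/8069 ≈ 0.00012393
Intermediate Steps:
1/(F(89, 51) + 8018) = 1/(51 + 8018) = 1/8069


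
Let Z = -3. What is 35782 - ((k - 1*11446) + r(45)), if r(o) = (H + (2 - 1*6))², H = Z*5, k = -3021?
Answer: 49888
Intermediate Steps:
H = -15 (H = -3*5 = -15)
r(o) = 361 (r(o) = (-15 + (2 - 1*6))² = (-15 + (2 - 6))² = (-15 - 4)² = (-19)² = 361)
35782 - ((k - 1*11446) + r(45)) = 35782 - ((-3021 - 1*11446) + 361) = 35782 - ((-3021 - 11446) + 361) = 35782 - (-14467 + 361) = 35782 - 1*(-14106) = 35782 + 14106 = 49888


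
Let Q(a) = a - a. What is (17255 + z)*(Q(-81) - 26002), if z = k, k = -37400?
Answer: 523810290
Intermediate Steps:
Q(a) = 0
z = -37400
(17255 + z)*(Q(-81) - 26002) = (17255 - 37400)*(0 - 26002) = -20145*(-26002) = 523810290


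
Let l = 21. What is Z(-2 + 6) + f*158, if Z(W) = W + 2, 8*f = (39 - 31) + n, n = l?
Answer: 2315/4 ≈ 578.75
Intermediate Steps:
n = 21
f = 29/8 (f = ((39 - 31) + 21)/8 = (8 + 21)/8 = (⅛)*29 = 29/8 ≈ 3.6250)
Z(W) = 2 + W
Z(-2 + 6) + f*158 = (2 + (-2 + 6)) + (29/8)*158 = (2 + 4) + 2291/4 = 6 + 2291/4 = 2315/4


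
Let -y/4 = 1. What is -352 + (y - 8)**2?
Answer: -208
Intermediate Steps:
y = -4 (y = -4*1 = -4)
-352 + (y - 8)**2 = -352 + (-4 - 8)**2 = -352 + (-12)**2 = -352 + 144 = -208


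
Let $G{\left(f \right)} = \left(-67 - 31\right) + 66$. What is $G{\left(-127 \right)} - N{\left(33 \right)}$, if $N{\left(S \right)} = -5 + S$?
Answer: $-60$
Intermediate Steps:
$G{\left(f \right)} = -32$ ($G{\left(f \right)} = -98 + 66 = -32$)
$G{\left(-127 \right)} - N{\left(33 \right)} = -32 - \left(-5 + 33\right) = -32 - 28 = -60$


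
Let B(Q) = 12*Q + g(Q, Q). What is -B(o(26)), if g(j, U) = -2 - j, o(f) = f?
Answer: -284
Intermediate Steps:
B(Q) = -2 + 11*Q (B(Q) = 12*Q + (-2 - Q) = -2 + 11*Q)
-B(o(26)) = -(-2 + 11*26) = -(-2 + 286) = -1*284 = -284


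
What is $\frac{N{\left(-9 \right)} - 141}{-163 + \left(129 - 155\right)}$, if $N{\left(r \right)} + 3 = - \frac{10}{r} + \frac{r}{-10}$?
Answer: $\frac{12779}{17010} \approx 0.75126$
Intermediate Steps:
$N{\left(r \right)} = -3 - \frac{10}{r} - \frac{r}{10}$ ($N{\left(r \right)} = -3 + \left(- \frac{10}{r} + \frac{r}{-10}\right) = -3 + \left(- \frac{10}{r} + r \left(- \frac{1}{10}\right)\right) = -3 - \left(\frac{10}{r} + \frac{r}{10}\right) = -3 - \frac{10}{r} - \frac{r}{10}$)
$\frac{N{\left(-9 \right)} - 141}{-163 + \left(129 - 155\right)} = \frac{\left(-3 - \frac{10}{-9} - - \frac{9}{10}\right) - 141}{-163 + \left(129 - 155\right)} = \frac{\left(-3 - - \frac{10}{9} + \frac{9}{10}\right) - 141}{-163 - 26} = \frac{\left(-3 + \frac{10}{9} + \frac{9}{10}\right) - 141}{-189} = \left(- \frac{89}{90} - 141\right) \left(- \frac{1}{189}\right) = \left(- \frac{12779}{90}\right) \left(- \frac{1}{189}\right) = \frac{12779}{17010}$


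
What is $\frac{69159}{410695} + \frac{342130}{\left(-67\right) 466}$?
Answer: $- \frac{69175899026}{6411359645} \approx -10.79$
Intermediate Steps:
$\frac{69159}{410695} + \frac{342130}{\left(-67\right) 466} = 69159 \cdot \frac{1}{410695} + \frac{342130}{-31222} = \frac{69159}{410695} + 342130 \left(- \frac{1}{31222}\right) = \frac{69159}{410695} - \frac{171065}{15611} = - \frac{69175899026}{6411359645}$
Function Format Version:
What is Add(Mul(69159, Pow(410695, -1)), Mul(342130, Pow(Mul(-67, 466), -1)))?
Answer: Rational(-69175899026, 6411359645) ≈ -10.790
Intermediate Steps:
Add(Mul(69159, Pow(410695, -1)), Mul(342130, Pow(Mul(-67, 466), -1))) = Add(Mul(69159, Rational(1, 410695)), Mul(342130, Pow(-31222, -1))) = Add(Rational(69159, 410695), Mul(342130, Rational(-1, 31222))) = Add(Rational(69159, 410695), Rational(-171065, 15611)) = Rational(-69175899026, 6411359645)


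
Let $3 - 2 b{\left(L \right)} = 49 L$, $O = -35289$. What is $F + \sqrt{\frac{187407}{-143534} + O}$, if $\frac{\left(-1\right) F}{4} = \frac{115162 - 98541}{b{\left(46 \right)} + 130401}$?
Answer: $- \frac{132968}{258551} + \frac{9 i \sqrt{8975940745462}}{143534} \approx -0.51428 + 187.86 i$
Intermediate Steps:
$b{\left(L \right)} = \frac{3}{2} - \frac{49 L}{2}$
$F = - \frac{132968}{258551}$ ($F = - 4 \frac{115162 - 98541}{\left(\frac{3}{2} - 1127\right) + 130401} = - 4 \frac{16621}{\left(\frac{3}{2} - 1127\right) + 130401} = - 4 \frac{16621}{- \frac{2251}{2} + 130401} = - 4 \frac{16621}{\frac{258551}{2}} = - 4 \cdot 16621 \cdot \frac{2}{258551} = \left(-4\right) \frac{33242}{258551} = - \frac{132968}{258551} \approx -0.51428$)
$F + \sqrt{\frac{187407}{-143534} + O} = - \frac{132968}{258551} + \sqrt{\frac{187407}{-143534} - 35289} = - \frac{132968}{258551} + \sqrt{187407 \left(- \frac{1}{143534}\right) - 35289} = - \frac{132968}{258551} + \sqrt{- \frac{187407}{143534} - 35289} = - \frac{132968}{258551} + \sqrt{- \frac{5065358733}{143534}} = - \frac{132968}{258551} + \frac{9 i \sqrt{8975940745462}}{143534}$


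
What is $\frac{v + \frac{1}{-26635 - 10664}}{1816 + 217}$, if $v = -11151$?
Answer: $- \frac{415921150}{75828867} \approx -5.485$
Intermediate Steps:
$\frac{v + \frac{1}{-26635 - 10664}}{1816 + 217} = \frac{-11151 + \frac{1}{-26635 - 10664}}{1816 + 217} = \frac{-11151 + \frac{1}{-37299}}{2033} = \left(-11151 - \frac{1}{37299}\right) \frac{1}{2033} = \left(- \frac{415921150}{37299}\right) \frac{1}{2033} = - \frac{415921150}{75828867}$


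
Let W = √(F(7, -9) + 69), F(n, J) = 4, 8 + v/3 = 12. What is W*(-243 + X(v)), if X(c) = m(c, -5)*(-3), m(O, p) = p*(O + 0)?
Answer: -63*√73 ≈ -538.27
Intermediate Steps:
m(O, p) = O*p (m(O, p) = p*O = O*p)
v = 12 (v = -24 + 3*12 = -24 + 36 = 12)
X(c) = 15*c (X(c) = (c*(-5))*(-3) = -5*c*(-3) = 15*c)
W = √73 (W = √(4 + 69) = √73 ≈ 8.5440)
W*(-243 + X(v)) = √73*(-243 + 15*12) = √73*(-243 + 180) = √73*(-63) = -63*√73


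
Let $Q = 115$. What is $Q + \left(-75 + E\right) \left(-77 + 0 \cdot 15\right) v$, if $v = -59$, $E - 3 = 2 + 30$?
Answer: $-181605$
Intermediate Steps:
$E = 35$ ($E = 3 + \left(2 + 30\right) = 3 + 32 = 35$)
$Q + \left(-75 + E\right) \left(-77 + 0 \cdot 15\right) v = 115 + \left(-75 + 35\right) \left(-77 + 0 \cdot 15\right) \left(-59\right) = 115 + - 40 \left(-77 + 0\right) \left(-59\right) = 115 + \left(-40\right) \left(-77\right) \left(-59\right) = 115 + 3080 \left(-59\right) = 115 - 181720 = -181605$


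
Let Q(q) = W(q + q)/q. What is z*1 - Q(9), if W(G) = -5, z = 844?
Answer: 7601/9 ≈ 844.56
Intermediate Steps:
Q(q) = -5/q
z*1 - Q(9) = 844*1 - (-5)/9 = 844 - (-5)/9 = 844 - 1*(-5/9) = 844 + 5/9 = 7601/9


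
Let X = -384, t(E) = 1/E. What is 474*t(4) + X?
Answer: -531/2 ≈ -265.50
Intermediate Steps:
474*t(4) + X = 474/4 - 384 = 474*(¼) - 384 = 237/2 - 384 = -531/2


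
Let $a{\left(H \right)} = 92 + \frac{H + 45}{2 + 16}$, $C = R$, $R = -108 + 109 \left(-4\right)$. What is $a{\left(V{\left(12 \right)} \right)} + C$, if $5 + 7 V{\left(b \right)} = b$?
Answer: $- \frac{4045}{9} \approx -449.44$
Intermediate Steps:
$V{\left(b \right)} = - \frac{5}{7} + \frac{b}{7}$
$R = -544$ ($R = -108 - 436 = -544$)
$C = -544$
$a{\left(H \right)} = \frac{189}{2} + \frac{H}{18}$ ($a{\left(H \right)} = 92 + \frac{45 + H}{18} = 92 + \left(45 + H\right) \frac{1}{18} = 92 + \left(\frac{5}{2} + \frac{H}{18}\right) = \frac{189}{2} + \frac{H}{18}$)
$a{\left(V{\left(12 \right)} \right)} + C = \left(\frac{189}{2} + \frac{- \frac{5}{7} + \frac{1}{7} \cdot 12}{18}\right) - 544 = \left(\frac{189}{2} + \frac{- \frac{5}{7} + \frac{12}{7}}{18}\right) - 544 = \left(\frac{189}{2} + \frac{1}{18} \cdot 1\right) - 544 = \left(\frac{189}{2} + \frac{1}{18}\right) - 544 = \frac{851}{9} - 544 = - \frac{4045}{9}$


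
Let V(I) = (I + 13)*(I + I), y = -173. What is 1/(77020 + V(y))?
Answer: 1/132380 ≈ 7.5540e-6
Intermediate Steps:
V(I) = 2*I*(13 + I) (V(I) = (13 + I)*(2*I) = 2*I*(13 + I))
1/(77020 + V(y)) = 1/(77020 + 2*(-173)*(13 - 173)) = 1/(77020 + 2*(-173)*(-160)) = 1/(77020 + 55360) = 1/132380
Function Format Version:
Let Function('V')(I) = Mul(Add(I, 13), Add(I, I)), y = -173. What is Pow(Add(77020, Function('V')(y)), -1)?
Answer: Rational(1, 132380) ≈ 7.5540e-6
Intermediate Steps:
Function('V')(I) = Mul(2, I, Add(13, I)) (Function('V')(I) = Mul(Add(13, I), Mul(2, I)) = Mul(2, I, Add(13, I)))
Pow(Add(77020, Function('V')(y)), -1) = Pow(Add(77020, Mul(2, -173, Add(13, -173))), -1) = Pow(Add(77020, Mul(2, -173, -160)), -1) = Pow(Add(77020, 55360), -1) = Pow(132380, -1) = Rational(1, 132380)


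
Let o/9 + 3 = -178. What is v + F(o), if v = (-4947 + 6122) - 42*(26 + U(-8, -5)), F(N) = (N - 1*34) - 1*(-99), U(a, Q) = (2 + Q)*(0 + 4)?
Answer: -977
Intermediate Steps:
o = -1629 (o = -27 + 9*(-178) = -27 - 1602 = -1629)
U(a, Q) = 8 + 4*Q (U(a, Q) = (2 + Q)*4 = 8 + 4*Q)
F(N) = 65 + N (F(N) = (N - 34) + 99 = (-34 + N) + 99 = 65 + N)
v = 587 (v = (-4947 + 6122) - 42*(26 + (8 + 4*(-5))) = 1175 - 42*(26 + (8 - 20)) = 1175 - 42*(26 - 12) = 1175 - 42*14 = 1175 - 588 = 587)
v + F(o) = 587 + (65 - 1629) = 587 - 1564 = -977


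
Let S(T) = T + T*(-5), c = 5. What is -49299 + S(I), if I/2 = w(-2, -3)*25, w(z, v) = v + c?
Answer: -49699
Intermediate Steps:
w(z, v) = 5 + v (w(z, v) = v + 5 = 5 + v)
I = 100 (I = 2*((5 - 3)*25) = 2*(2*25) = 2*50 = 100)
S(T) = -4*T (S(T) = T - 5*T = -4*T)
-49299 + S(I) = -49299 - 4*100 = -49299 - 400 = -49699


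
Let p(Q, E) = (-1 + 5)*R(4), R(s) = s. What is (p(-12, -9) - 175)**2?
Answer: 25281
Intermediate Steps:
p(Q, E) = 16 (p(Q, E) = (-1 + 5)*4 = 4*4 = 16)
(p(-12, -9) - 175)**2 = (16 - 175)**2 = (-159)**2 = 25281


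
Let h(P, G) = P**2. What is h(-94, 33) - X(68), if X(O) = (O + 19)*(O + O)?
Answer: -2996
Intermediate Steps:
X(O) = 2*O*(19 + O) (X(O) = (19 + O)*(2*O) = 2*O*(19 + O))
h(-94, 33) - X(68) = (-94)**2 - 2*68*(19 + 68) = 8836 - 2*68*87 = 8836 - 1*11832 = 8836 - 11832 = -2996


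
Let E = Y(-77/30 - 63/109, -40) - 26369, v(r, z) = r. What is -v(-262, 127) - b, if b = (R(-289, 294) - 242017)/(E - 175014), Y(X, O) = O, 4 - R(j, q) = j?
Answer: 52531102/201423 ≈ 260.80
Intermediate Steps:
R(j, q) = 4 - j
E = -26409 (E = -40 - 26369 = -26409)
b = 241724/201423 (b = ((4 - 1*(-289)) - 242017)/(-26409 - 175014) = ((4 + 289) - 242017)/(-201423) = (293 - 242017)*(-1/201423) = -241724*(-1/201423) = 241724/201423 ≈ 1.2001)
-v(-262, 127) - b = -1*(-262) - 1*241724/201423 = 262 - 241724/201423 = 52531102/201423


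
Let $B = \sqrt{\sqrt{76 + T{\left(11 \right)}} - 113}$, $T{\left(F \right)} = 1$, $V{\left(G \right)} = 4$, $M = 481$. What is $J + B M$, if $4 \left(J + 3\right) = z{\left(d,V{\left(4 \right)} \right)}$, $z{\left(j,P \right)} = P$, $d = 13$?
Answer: $-2 + 481 i \sqrt{113 - \sqrt{77}} \approx -2.0 + 4910.6 i$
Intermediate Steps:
$B = \sqrt{-113 + \sqrt{77}}$ ($B = \sqrt{\sqrt{76 + 1} - 113} = \sqrt{\sqrt{77} - 113} = \sqrt{-113 + \sqrt{77}} \approx 10.209 i$)
$J = -2$ ($J = -3 + \frac{1}{4} \cdot 4 = -3 + 1 = -2$)
$J + B M = -2 + \sqrt{-113 + \sqrt{77}} \cdot 481 = -2 + 481 \sqrt{-113 + \sqrt{77}}$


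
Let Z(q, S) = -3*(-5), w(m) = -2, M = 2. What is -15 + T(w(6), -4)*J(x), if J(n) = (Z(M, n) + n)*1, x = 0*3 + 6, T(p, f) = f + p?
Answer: -141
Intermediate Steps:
Z(q, S) = 15
x = 6 (x = 0 + 6 = 6)
J(n) = 15 + n (J(n) = (15 + n)*1 = 15 + n)
-15 + T(w(6), -4)*J(x) = -15 + (-4 - 2)*(15 + 6) = -15 - 6*21 = -15 - 126 = -141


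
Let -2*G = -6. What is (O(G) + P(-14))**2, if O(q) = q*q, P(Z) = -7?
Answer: 4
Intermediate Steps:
G = 3 (G = -1/2*(-6) = 3)
O(q) = q**2
(O(G) + P(-14))**2 = (3**2 - 7)**2 = (9 - 7)**2 = 2**2 = 4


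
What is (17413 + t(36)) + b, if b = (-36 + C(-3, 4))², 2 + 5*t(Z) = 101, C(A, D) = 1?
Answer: 93289/5 ≈ 18658.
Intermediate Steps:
t(Z) = 99/5 (t(Z) = -⅖ + (⅕)*101 = -⅖ + 101/5 = 99/5)
b = 1225 (b = (-36 + 1)² = (-35)² = 1225)
(17413 + t(36)) + b = (17413 + 99/5) + 1225 = 87164/5 + 1225 = 93289/5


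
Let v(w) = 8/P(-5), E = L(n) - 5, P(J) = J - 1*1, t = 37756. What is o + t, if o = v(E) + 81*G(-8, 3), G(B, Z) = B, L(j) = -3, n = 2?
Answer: 111320/3 ≈ 37107.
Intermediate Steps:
P(J) = -1 + J (P(J) = J - 1 = -1 + J)
E = -8 (E = -3 - 5 = -8)
v(w) = -4/3 (v(w) = 8/(-1 - 5) = 8/(-6) = 8*(-1/6) = -4/3)
o = -1948/3 (o = -4/3 + 81*(-8) = -4/3 - 648 = -1948/3 ≈ -649.33)
o + t = -1948/3 + 37756 = 111320/3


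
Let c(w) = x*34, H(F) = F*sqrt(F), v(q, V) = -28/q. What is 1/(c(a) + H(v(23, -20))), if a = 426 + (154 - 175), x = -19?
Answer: -3929941/2538752862 + 322*I*sqrt(161)/1269376431 ≈ -0.001548 + 3.2187e-6*I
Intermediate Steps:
H(F) = F**(3/2)
a = 405 (a = 426 - 21 = 405)
c(w) = -646 (c(w) = -19*34 = -646)
1/(c(a) + H(v(23, -20))) = 1/(-646 + (-28/23)**(3/2)) = 1/(-646 - 56*I*sqrt(161)/529)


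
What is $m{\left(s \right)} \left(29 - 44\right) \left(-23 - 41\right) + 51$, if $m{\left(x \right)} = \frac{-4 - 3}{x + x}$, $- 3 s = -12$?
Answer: $-789$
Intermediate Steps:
$s = 4$ ($s = \left(- \frac{1}{3}\right) \left(-12\right) = 4$)
$m{\left(x \right)} = - \frac{7}{2 x}$
$m{\left(s \right)} \left(29 - 44\right) \left(-23 - 41\right) + 51 = - \frac{7}{2 \cdot 4} \left(29 - 44\right) \left(-23 - 41\right) + 51 = \left(- \frac{7}{2}\right) \frac{1}{4} \left(\left(-15\right) \left(-64\right)\right) + 51 = \left(- \frac{7}{8}\right) 960 + 51 = -840 + 51 = -789$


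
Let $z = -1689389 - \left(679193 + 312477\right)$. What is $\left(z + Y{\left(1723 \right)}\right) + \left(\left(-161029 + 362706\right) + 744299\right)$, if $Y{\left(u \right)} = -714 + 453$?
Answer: $-1735344$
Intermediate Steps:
$z = -2681059$ ($z = -1689389 - 991670 = -2681059$)
$Y{\left(u \right)} = -261$
$\left(z + Y{\left(1723 \right)}\right) + \left(\left(-161029 + 362706\right) + 744299\right) = \left(-2681059 - 261\right) + \left(\left(-161029 + 362706\right) + 744299\right) = -2681320 + \left(201677 + 744299\right) = -2681320 + 945976 = -1735344$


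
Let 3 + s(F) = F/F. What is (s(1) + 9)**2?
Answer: 49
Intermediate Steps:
s(F) = -2 (s(F) = -3 + F/F = -3 + 1 = -2)
(s(1) + 9)**2 = (-2 + 9)**2 = 7**2 = 49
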